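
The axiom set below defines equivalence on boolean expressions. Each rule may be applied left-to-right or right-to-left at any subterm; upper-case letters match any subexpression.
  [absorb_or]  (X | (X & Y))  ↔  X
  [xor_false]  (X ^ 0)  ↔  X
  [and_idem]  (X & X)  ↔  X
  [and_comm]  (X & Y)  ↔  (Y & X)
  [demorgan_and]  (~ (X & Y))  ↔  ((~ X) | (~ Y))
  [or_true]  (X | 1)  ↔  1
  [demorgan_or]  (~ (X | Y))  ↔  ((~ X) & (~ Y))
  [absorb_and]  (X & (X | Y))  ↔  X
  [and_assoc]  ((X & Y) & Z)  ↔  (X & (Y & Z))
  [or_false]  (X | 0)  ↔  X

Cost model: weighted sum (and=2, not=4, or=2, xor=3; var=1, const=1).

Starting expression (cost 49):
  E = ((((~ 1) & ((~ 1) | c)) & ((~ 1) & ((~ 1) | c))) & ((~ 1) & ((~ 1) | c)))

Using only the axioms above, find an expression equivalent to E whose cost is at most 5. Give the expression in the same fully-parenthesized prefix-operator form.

(~ 1)   [cost 5]

1. [and_idem →] (((~ 1) & ((~ 1) | c)) & ((~ 1) & ((~ 1) | c)))  →  ((~ 1) & ((~ 1) | c));  E = (((~ 1) & ((~ 1) | c)) & ((~ 1) & ((~ 1) | c)))
2. [and_idem →] (((~ 1) & ((~ 1) | c)) & ((~ 1) & ((~ 1) | c)))  →  ((~ 1) & ((~ 1) | c))
3. [absorb_and →] ((~ 1) & ((~ 1) | c))  →  (~ 1);  cost 5 ≤ 5, done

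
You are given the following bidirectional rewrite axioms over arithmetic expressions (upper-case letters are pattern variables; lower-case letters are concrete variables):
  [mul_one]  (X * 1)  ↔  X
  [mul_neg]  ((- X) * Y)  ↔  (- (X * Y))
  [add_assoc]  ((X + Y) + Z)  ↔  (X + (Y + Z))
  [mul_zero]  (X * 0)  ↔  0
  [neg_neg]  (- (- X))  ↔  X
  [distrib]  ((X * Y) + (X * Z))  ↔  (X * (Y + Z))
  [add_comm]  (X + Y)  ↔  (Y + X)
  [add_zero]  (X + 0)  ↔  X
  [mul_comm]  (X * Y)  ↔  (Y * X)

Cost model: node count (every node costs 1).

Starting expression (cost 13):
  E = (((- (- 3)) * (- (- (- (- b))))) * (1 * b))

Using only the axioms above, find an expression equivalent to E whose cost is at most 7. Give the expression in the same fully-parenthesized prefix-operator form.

1. [neg_neg →] (- (- b))  →  b;  E = (((- (- 3)) * (- (- b))) * (1 * b))
2. [neg_neg →] (- (- b))  →  b;  E = (((- (- 3)) * b) * (1 * b))
3. [neg_neg →] (- (- 3))  →  3;  cost 7 ≤ 7, done

((3 * b) * (1 * b))   [cost 7]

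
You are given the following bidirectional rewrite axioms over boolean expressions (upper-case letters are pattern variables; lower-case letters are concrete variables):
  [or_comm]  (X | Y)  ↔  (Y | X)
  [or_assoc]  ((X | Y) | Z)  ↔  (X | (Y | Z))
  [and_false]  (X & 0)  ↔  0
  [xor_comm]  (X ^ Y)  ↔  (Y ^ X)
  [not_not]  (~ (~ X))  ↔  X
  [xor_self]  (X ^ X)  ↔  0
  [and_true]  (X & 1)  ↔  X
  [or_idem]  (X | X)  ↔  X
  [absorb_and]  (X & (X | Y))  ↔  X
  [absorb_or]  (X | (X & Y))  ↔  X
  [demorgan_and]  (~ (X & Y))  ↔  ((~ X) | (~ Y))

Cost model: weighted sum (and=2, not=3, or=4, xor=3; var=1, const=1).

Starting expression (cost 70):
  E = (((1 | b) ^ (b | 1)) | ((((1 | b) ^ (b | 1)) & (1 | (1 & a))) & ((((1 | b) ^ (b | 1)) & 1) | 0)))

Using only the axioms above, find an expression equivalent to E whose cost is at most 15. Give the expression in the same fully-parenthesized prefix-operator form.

((1 | b) ^ (b | 1))   [cost 15]

1. [absorb_or →] (1 | (1 & a))  →  1;  E = (((1 | b) ^ (b | 1)) | ((((1 | b) ^ (b | 1)) & 1) & ((((1 | b) ^ (b | 1)) & 1) | 0)))
2. [absorb_and →] ((((1 | b) ^ (b | 1)) & 1) & ((((1 | b) ^ (b | 1)) & 1) | 0))  →  (((1 | b) ^ (b | 1)) & 1);  E = (((1 | b) ^ (b | 1)) | (((1 | b) ^ (b | 1)) & 1))
3. [absorb_or →] (((1 | b) ^ (b | 1)) | (((1 | b) ^ (b | 1)) & 1))  →  ((1 | b) ^ (b | 1));  cost 15 ≤ 15, done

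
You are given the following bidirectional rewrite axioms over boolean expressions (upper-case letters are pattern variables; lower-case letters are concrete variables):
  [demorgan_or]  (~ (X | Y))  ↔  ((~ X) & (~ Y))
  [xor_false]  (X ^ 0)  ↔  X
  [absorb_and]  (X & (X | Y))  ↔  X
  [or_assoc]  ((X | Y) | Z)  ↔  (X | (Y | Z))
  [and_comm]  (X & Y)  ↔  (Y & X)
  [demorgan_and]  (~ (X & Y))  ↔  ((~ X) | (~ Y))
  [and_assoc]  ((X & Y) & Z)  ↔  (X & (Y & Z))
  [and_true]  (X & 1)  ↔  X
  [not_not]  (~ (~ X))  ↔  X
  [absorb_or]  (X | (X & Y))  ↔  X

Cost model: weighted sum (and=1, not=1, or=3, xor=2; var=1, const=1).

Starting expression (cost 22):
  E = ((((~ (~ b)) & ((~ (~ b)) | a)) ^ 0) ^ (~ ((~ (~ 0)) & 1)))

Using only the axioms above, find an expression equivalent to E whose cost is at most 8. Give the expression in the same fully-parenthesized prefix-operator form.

((b ^ 0) ^ (~ 0))   [cost 8]

step 1: absorb_and (→) rewrites ((~ (~ b)) & ((~ (~ b)) | a)) into (~ (~ b)), now (((~ (~ b)) ^ 0) ^ (~ ((~ (~ 0)) & 1)))
step 2: and_true (→) rewrites ((~ (~ 0)) & 1) into (~ (~ 0)), now (((~ (~ b)) ^ 0) ^ (~ (~ (~ 0))))
step 3: not_not (→) rewrites (~ (~ (~ 0))) into (~ 0), now (((~ (~ b)) ^ 0) ^ (~ 0))
step 4: not_not (→) rewrites (~ (~ b)) into b, reaching cost 8 (bound 8)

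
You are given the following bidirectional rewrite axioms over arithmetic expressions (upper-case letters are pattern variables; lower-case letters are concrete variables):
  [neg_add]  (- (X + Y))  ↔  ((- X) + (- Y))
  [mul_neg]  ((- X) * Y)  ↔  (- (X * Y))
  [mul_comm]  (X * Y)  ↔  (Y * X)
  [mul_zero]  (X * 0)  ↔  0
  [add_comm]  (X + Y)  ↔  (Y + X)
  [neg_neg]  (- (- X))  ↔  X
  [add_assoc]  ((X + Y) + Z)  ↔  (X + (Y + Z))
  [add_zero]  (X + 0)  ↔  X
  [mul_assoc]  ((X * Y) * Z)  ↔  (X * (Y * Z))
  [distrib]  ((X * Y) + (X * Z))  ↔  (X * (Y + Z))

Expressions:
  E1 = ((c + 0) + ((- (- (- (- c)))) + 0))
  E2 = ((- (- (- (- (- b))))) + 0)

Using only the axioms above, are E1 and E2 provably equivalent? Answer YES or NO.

All listed rules preserve value, hence provable equivalence implies equal values everywhere; look for a separating assignment.
b=0, c=1 gives E1 ↦ 2, E2 ↦ 0; values differ ⇒ not provably equivalent.

NO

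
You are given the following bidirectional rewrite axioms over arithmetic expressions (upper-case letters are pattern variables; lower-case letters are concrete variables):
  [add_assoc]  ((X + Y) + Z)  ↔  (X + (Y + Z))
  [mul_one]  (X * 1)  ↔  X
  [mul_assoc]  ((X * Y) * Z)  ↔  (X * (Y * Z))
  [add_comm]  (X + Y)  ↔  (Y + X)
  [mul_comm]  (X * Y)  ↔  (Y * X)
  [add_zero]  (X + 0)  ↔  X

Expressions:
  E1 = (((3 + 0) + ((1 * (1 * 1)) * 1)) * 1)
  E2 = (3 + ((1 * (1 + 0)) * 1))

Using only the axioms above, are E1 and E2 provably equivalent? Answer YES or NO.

step 1: mul_one (→) rewrites (1 * 1) into 1, now (((3 + 0) + ((1 * 1) * 1)) * 1)
step 2: mul_one (→) rewrites (((3 + 0) + ((1 * 1) * 1)) * 1) into ((3 + 0) + ((1 * 1) * 1))
step 3: add_zero (→) rewrites (3 + 0) into 3, now (3 + ((1 * 1) * 1))
step 4: add_zero (←) rewrites 1 into (1 + 0), which is E2

YES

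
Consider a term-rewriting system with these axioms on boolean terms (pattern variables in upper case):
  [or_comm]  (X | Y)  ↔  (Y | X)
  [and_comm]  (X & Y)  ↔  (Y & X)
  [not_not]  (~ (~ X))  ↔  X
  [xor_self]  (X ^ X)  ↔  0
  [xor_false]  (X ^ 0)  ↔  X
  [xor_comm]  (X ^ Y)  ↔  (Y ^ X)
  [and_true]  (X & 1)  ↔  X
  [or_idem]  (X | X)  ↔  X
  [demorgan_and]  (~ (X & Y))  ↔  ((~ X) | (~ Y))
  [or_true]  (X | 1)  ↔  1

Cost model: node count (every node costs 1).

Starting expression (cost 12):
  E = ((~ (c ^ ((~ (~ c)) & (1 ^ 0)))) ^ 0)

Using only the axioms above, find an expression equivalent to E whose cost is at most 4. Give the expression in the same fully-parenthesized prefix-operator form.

(~ (c ^ c))   [cost 4]

step 1: not_not (→) rewrites (~ (~ c)) into c, now ((~ (c ^ (c & (1 ^ 0)))) ^ 0)
step 2: xor_false (→) rewrites (1 ^ 0) into 1, now ((~ (c ^ (c & 1))) ^ 0)
step 3: and_true (→) rewrites (c & 1) into c, now ((~ (c ^ c)) ^ 0)
step 4: xor_false (→) rewrites ((~ (c ^ c)) ^ 0) into (~ (c ^ c)), reaching cost 4 (bound 4)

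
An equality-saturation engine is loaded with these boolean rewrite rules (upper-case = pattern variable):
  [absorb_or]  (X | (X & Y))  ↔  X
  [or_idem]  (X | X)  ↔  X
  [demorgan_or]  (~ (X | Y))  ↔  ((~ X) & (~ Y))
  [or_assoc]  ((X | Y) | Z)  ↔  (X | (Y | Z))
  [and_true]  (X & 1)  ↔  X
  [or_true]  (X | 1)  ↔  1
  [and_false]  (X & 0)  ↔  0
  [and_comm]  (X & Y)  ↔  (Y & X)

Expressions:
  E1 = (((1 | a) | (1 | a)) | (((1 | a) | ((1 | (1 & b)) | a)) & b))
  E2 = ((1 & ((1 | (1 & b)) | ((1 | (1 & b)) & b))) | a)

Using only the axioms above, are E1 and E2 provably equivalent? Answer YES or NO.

1. [absorb_or →] (1 | (1 & b))  →  1;  E1 = (((1 | a) | (1 | a)) | (((1 | a) | (1 | a)) & b))
2. [absorb_or →] (((1 | a) | (1 | a)) | (((1 | a) | (1 | a)) & b))  →  ((1 | a) | (1 | a))
3. [or_idem →] ((1 | a) | (1 | a))  →  (1 | a)
4. [and_true ←] 1  →  (1 & 1);  E1 = ((1 & 1) | a)
5. [absorb_or ←] 1  →  (1 | (1 & b));  E1 = ((1 & (1 | (1 & b))) | a)
6. [absorb_or ←] (1 | (1 & b))  →  ((1 | (1 & b)) | ((1 | (1 & b)) & b));  this is E2

YES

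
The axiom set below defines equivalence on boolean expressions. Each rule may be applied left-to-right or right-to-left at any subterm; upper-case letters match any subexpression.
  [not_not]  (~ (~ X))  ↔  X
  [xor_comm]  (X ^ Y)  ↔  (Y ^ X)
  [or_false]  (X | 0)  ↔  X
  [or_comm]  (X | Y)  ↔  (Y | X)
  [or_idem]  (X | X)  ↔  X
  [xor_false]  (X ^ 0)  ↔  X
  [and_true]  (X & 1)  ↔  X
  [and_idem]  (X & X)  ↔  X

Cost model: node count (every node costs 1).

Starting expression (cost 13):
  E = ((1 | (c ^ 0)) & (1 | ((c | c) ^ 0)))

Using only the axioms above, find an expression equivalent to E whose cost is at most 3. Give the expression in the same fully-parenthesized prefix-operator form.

(1 | c)   [cost 3]

step 1: or_idem (→) rewrites (c | c) into c, now ((1 | (c ^ 0)) & (1 | (c ^ 0)))
step 2: and_idem (→) rewrites ((1 | (c ^ 0)) & (1 | (c ^ 0))) into (1 | (c ^ 0))
step 3: xor_false (→) rewrites (c ^ 0) into c, reaching cost 3 (bound 3)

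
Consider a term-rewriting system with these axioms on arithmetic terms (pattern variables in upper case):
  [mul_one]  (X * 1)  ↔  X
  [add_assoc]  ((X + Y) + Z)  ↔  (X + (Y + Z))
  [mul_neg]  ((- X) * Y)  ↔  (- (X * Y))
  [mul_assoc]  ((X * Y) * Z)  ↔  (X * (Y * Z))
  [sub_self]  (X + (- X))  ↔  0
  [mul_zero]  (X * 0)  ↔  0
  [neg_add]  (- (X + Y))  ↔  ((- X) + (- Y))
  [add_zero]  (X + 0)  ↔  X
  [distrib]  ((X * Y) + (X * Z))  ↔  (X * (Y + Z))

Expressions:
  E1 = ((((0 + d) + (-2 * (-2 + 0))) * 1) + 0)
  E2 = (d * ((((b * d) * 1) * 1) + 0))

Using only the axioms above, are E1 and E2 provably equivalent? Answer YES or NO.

NO

The axioms are sound identities: if E1 ↔* E2 then E1 and E2 evaluate identically under any assignment.
Under b=0, d=0: E1 evaluates to 4, E2 to 0. Distinct ⇒ no rewrite sequence connects them.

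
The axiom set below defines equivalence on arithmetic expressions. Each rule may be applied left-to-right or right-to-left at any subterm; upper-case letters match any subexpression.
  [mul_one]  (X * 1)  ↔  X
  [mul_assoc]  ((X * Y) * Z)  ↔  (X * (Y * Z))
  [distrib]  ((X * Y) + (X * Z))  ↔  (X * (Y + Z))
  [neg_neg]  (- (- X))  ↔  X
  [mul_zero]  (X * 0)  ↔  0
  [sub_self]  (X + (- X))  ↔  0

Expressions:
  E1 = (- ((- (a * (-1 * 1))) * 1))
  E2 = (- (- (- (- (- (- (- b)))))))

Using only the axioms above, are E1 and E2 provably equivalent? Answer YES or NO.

NO

The axioms are sound identities: if E1 ↔* E2 then E1 and E2 evaluate identically under any assignment.
Under a=0, b=1: E1 evaluates to 0, E2 to -1. Distinct ⇒ no rewrite sequence connects them.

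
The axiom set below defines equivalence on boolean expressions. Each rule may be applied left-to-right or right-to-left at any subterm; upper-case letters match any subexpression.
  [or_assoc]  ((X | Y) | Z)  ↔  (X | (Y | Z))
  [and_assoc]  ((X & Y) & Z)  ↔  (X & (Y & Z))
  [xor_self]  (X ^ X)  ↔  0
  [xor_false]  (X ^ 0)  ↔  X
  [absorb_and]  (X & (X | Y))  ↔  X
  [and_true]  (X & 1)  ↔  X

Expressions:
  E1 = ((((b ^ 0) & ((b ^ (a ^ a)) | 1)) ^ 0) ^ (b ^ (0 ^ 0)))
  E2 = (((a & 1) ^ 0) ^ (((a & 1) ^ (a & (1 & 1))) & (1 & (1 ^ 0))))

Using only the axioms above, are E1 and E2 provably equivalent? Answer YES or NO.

Every axiom is a valid identity, so a rewrite proof would force E1 and E2 to agree under every assignment.
At a=1, b=0: E1 = 0 but E2 = 1; they differ, so no derivation exists.

NO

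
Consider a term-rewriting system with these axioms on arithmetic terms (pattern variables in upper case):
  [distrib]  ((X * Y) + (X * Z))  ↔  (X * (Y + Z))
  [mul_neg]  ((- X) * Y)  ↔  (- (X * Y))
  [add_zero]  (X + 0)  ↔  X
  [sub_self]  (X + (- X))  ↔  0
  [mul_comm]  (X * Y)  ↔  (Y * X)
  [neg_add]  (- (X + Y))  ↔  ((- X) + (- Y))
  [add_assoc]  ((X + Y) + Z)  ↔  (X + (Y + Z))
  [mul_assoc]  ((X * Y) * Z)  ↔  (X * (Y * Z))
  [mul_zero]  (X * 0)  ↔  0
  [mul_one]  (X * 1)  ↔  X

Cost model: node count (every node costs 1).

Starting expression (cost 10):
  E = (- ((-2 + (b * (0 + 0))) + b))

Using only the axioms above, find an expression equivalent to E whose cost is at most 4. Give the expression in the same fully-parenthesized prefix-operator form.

1. [add_zero →] (0 + 0)  →  0;  E = (- ((-2 + (b * 0)) + b))
2. [mul_zero →] (b * 0)  →  0;  E = (- ((-2 + 0) + b))
3. [add_zero →] (-2 + 0)  →  -2;  cost 4 ≤ 4, done

(- (-2 + b))   [cost 4]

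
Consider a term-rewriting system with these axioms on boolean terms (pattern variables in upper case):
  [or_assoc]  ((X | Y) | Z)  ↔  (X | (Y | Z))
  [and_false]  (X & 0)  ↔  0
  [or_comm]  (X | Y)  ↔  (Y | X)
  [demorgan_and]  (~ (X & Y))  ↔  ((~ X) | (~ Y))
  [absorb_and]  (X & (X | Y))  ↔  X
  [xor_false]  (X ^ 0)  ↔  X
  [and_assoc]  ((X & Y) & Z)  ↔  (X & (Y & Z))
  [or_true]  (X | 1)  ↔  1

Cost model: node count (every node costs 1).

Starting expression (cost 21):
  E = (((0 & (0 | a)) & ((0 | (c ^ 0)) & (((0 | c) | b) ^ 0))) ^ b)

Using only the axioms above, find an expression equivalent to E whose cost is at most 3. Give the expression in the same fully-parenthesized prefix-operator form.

(0 ^ b)   [cost 3]

(1) (((0 | c) | b) ^ 0)  =[xor_false →]=  ((0 | c) | b)    ⊢ (((0 & (0 | a)) & ((0 | (c ^ 0)) & ((0 | c) | b))) ^ b)
(2) (0 & (0 | a))  =[absorb_and →]=  0    ⊢ ((0 & ((0 | (c ^ 0)) & ((0 | c) | b))) ^ b)
(3) (c ^ 0)  =[xor_false →]=  c    ⊢ ((0 & ((0 | c) & ((0 | c) | b))) ^ b)
(4) ((0 | c) & ((0 | c) | b))  =[absorb_and →]=  (0 | c)    ⊢ ((0 & (0 | c)) ^ b)
(5) (0 & (0 | c))  =[absorb_and →]=  0    ⊢ cost 3, within 3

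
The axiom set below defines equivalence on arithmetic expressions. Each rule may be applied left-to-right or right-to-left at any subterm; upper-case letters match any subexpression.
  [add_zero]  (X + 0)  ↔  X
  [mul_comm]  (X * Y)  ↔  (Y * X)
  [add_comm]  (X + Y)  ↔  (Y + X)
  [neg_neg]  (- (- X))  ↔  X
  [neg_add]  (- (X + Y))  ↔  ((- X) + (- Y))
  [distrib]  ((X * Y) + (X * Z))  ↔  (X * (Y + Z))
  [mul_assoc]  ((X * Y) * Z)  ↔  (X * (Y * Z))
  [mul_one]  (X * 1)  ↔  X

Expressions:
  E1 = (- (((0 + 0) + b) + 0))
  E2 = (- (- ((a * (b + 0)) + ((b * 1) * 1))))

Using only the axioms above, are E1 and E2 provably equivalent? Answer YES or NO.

The axioms are sound identities: if E1 ↔* E2 then E1 and E2 evaluate identically under any assignment.
Under a=0, b=1: E1 evaluates to -1, E2 to 1. Distinct ⇒ no rewrite sequence connects them.

NO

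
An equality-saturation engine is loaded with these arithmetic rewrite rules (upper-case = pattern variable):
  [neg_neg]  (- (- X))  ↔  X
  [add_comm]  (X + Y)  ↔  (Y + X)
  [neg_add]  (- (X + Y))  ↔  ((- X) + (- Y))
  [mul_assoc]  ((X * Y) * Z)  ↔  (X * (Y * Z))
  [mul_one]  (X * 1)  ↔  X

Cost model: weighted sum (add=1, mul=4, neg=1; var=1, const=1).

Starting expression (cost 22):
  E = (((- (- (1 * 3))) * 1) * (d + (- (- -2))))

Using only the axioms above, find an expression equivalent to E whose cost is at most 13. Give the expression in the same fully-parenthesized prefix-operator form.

(1) ((- (- (1 * 3))) * 1)  =[mul_one →]=  (- (- (1 * 3)))    ⊢ ((- (- (1 * 3))) * (d + (- (- -2))))
(2) (- (- -2))  =[neg_neg →]=  -2    ⊢ ((- (- (1 * 3))) * (d + -2))
(3) (- (- (1 * 3)))  =[neg_neg →]=  (1 * 3)    ⊢ cost 13, within 13

((1 * 3) * (d + -2))   [cost 13]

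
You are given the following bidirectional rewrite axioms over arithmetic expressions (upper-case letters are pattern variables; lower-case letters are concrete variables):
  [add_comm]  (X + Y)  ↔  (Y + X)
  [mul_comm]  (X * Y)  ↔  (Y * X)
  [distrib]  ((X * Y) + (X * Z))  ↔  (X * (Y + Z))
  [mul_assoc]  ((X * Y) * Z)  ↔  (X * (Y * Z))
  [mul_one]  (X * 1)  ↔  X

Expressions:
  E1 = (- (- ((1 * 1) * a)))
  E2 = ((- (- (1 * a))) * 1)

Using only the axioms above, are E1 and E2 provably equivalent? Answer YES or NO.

(1) ((1 * 1) * a)  =[mul_comm →]=  (a * (1 * 1))    ⊢ (- (- (a * (1 * 1))))
(2) (1 * 1)  =[mul_one →]=  1    ⊢ (- (- (a * 1)))
(3) (- (- (a * 1)))  =[mul_one ←]=  ((- (- (a * 1))) * 1)
(4) (a * 1)  =[mul_comm →]=  (1 * a)    ⊢ E2

YES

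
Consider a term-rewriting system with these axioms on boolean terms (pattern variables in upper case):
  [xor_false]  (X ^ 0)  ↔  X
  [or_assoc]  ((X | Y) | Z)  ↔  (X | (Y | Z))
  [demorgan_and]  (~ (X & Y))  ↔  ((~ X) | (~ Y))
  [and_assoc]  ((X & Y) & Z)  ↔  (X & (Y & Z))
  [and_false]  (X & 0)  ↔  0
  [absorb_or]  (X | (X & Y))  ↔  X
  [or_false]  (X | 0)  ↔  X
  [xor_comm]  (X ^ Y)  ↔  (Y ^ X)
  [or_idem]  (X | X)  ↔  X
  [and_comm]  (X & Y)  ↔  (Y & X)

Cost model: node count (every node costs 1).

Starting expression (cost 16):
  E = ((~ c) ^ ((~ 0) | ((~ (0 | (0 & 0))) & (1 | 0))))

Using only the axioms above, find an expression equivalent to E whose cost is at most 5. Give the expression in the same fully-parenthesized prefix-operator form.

((~ c) ^ (~ 0))   [cost 5]

1. [or_false →] (1 | 0)  →  1;  E = ((~ c) ^ ((~ 0) | ((~ (0 | (0 & 0))) & 1)))
2. [absorb_or →] (0 | (0 & 0))  →  0;  E = ((~ c) ^ ((~ 0) | ((~ 0) & 1)))
3. [absorb_or →] ((~ 0) | ((~ 0) & 1))  →  (~ 0);  cost 5 ≤ 5, done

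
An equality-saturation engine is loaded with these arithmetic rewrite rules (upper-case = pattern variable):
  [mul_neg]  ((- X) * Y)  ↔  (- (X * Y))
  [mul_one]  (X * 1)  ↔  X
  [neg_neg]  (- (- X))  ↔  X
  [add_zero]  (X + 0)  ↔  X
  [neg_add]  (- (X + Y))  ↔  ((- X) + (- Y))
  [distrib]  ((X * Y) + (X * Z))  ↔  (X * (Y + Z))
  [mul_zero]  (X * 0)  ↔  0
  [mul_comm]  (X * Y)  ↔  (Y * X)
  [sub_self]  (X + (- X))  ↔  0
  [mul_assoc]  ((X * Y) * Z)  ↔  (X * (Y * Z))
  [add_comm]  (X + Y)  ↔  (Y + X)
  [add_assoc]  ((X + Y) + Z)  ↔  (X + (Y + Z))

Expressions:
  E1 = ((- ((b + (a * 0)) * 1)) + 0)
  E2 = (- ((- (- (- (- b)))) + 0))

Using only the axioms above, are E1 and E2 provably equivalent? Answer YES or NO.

YES

1. [mul_zero →] (a * 0)  →  0;  E1 = ((- ((b + 0) * 1)) + 0)
2. [add_zero →] (b + 0)  →  b;  E1 = ((- (b * 1)) + 0)
3. [mul_one →] (b * 1)  →  b;  E1 = ((- b) + 0)
4. [add_zero →] ((- b) + 0)  →  (- b)
5. [neg_neg ←] b  →  (- (- b));  E1 = (- (- (- b)))
6. [neg_neg ←] b  →  (- (- b));  E1 = (- (- (- (- (- b)))))
7. [add_zero ←] (- (- (- (- b))))  →  ((- (- (- (- b)))) + 0);  this is E2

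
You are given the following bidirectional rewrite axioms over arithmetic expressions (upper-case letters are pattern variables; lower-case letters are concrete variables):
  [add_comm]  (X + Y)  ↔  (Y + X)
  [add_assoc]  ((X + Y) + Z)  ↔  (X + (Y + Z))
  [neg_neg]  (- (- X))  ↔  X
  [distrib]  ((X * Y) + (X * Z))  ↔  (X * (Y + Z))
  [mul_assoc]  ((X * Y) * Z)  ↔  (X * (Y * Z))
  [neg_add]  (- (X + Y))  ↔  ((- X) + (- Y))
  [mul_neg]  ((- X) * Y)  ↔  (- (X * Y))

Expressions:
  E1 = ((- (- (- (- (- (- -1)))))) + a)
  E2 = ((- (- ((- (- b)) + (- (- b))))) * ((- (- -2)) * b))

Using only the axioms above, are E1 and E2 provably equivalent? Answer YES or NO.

NO

Every axiom is a valid identity, so a rewrite proof would force E1 and E2 to agree under every assignment.
At a=0, b=0: E1 = -1 but E2 = 0; they differ, so no derivation exists.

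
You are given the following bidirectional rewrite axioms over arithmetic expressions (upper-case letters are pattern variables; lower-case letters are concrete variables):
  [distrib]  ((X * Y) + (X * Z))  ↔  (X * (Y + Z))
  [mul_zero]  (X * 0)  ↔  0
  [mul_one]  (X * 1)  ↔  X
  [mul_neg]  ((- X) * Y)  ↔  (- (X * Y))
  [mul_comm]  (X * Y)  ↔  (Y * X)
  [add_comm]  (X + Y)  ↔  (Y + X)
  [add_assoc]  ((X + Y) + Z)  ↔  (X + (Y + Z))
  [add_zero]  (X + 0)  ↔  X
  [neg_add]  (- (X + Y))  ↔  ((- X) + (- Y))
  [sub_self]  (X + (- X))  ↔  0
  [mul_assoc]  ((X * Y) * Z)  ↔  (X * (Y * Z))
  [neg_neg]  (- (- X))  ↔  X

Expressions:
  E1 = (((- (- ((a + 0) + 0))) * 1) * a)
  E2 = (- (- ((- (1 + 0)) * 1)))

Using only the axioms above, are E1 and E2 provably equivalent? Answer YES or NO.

NO

The axioms are sound identities: if E1 ↔* E2 then E1 and E2 evaluate identically under any assignment.
Under a=0: E1 evaluates to 0, E2 to -1. Distinct ⇒ no rewrite sequence connects them.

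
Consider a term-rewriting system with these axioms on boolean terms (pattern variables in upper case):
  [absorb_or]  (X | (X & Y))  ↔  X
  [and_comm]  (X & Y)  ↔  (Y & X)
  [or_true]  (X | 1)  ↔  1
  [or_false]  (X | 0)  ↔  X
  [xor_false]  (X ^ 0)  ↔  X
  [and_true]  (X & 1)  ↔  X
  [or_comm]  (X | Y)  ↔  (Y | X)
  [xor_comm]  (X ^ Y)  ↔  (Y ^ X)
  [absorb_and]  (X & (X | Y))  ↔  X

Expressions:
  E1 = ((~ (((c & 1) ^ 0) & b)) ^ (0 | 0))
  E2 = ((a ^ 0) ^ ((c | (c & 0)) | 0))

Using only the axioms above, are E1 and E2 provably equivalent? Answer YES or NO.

The axioms are sound identities: if E1 ↔* E2 then E1 and E2 evaluate identically under any assignment.
Under a=0, b=0, c=0: E1 evaluates to 1, E2 to 0. Distinct ⇒ no rewrite sequence connects them.

NO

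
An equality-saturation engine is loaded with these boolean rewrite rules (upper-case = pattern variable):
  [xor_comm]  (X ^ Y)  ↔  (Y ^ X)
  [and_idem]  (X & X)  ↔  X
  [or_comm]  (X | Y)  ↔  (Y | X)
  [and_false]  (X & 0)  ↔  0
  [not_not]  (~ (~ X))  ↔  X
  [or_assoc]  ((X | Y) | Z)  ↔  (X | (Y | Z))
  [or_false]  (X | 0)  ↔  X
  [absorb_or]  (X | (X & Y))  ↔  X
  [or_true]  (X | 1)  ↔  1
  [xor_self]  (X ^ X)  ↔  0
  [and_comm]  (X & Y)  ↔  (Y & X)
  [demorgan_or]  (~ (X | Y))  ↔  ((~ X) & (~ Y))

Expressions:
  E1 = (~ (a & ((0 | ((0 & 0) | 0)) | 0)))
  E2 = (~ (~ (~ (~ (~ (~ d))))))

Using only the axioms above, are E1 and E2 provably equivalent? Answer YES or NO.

NO

Every axiom is a valid identity, so a rewrite proof would force E1 and E2 to agree under every assignment.
At a=0, d=0: E1 = 1 but E2 = 0; they differ, so no derivation exists.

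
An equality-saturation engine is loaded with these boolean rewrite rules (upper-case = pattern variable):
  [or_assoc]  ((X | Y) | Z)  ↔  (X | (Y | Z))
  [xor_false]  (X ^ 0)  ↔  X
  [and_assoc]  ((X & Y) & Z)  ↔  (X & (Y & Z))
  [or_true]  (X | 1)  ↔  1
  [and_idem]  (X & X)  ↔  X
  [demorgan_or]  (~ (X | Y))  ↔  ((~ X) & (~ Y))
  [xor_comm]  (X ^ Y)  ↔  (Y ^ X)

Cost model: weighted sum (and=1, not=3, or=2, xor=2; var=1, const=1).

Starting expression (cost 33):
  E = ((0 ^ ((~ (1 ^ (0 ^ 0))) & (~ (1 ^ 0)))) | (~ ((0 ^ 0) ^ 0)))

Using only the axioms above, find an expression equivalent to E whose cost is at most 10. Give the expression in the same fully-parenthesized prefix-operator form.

1. [xor_false →] (0 ^ 0)  →  0;  E = ((0 ^ ((~ (1 ^ 0)) & (~ (1 ^ 0)))) | (~ ((0 ^ 0) ^ 0)))
2. [and_idem →] ((~ (1 ^ 0)) & (~ (1 ^ 0)))  →  (~ (1 ^ 0));  E = ((0 ^ (~ (1 ^ 0))) | (~ ((0 ^ 0) ^ 0)))
3. [xor_false →] (0 ^ 0)  →  0;  E = ((0 ^ (~ (1 ^ 0))) | (~ (0 ^ 0)))
4. [xor_false →] (0 ^ 0)  →  0;  E = ((0 ^ (~ (1 ^ 0))) | (~ 0))
5. [xor_comm →] (0 ^ (~ (1 ^ 0)))  →  ((~ (1 ^ 0)) ^ 0);  E = (((~ (1 ^ 0)) ^ 0) | (~ 0))
6. [xor_false →] ((~ (1 ^ 0)) ^ 0)  →  (~ (1 ^ 0));  E = ((~ (1 ^ 0)) | (~ 0))
7. [xor_false →] (1 ^ 0)  →  1;  cost 10 ≤ 10, done

((~ 1) | (~ 0))   [cost 10]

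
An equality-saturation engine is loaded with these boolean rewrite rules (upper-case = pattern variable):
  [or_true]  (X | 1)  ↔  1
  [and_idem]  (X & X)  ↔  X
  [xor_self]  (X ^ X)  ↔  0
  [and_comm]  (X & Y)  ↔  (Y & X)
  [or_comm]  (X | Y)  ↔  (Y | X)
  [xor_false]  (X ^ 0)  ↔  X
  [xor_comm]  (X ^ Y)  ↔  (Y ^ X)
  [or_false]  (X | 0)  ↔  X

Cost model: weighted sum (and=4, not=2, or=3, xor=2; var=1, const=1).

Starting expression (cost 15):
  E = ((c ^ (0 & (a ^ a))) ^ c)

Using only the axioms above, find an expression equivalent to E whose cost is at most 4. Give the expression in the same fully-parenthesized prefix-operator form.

1. [xor_self →] (a ^ a)  →  0;  E = ((c ^ (0 & 0)) ^ c)
2. [and_idem →] (0 & 0)  →  0;  E = ((c ^ 0) ^ c)
3. [xor_false →] (c ^ 0)  →  c;  cost 4 ≤ 4, done

(c ^ c)   [cost 4]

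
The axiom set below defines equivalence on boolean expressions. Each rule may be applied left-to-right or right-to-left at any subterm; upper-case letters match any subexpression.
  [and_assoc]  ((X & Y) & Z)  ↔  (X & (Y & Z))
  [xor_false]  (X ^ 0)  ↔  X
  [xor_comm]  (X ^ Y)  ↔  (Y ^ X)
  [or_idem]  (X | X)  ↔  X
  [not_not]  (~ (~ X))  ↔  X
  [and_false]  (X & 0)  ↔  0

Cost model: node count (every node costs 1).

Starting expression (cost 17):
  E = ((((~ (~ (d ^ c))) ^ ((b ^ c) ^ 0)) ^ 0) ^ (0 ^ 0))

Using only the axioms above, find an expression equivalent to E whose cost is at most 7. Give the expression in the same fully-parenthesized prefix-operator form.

step 1: not_not (→) rewrites (~ (~ (d ^ c))) into (d ^ c), now ((((d ^ c) ^ ((b ^ c) ^ 0)) ^ 0) ^ (0 ^ 0))
step 2: xor_false (→) rewrites ((b ^ c) ^ 0) into (b ^ c), now ((((d ^ c) ^ (b ^ c)) ^ 0) ^ (0 ^ 0))
step 3: xor_comm (→) rewrites (d ^ c) into (c ^ d), now ((((c ^ d) ^ (b ^ c)) ^ 0) ^ (0 ^ 0))
step 4: xor_false (→) rewrites (((c ^ d) ^ (b ^ c)) ^ 0) into ((c ^ d) ^ (b ^ c)), now (((c ^ d) ^ (b ^ c)) ^ (0 ^ 0))
step 5: xor_false (→) rewrites (0 ^ 0) into 0, now (((c ^ d) ^ (b ^ c)) ^ 0)
step 6: xor_false (→) rewrites (((c ^ d) ^ (b ^ c)) ^ 0) into ((c ^ d) ^ (b ^ c)), reaching cost 7 (bound 7)

((c ^ d) ^ (b ^ c))   [cost 7]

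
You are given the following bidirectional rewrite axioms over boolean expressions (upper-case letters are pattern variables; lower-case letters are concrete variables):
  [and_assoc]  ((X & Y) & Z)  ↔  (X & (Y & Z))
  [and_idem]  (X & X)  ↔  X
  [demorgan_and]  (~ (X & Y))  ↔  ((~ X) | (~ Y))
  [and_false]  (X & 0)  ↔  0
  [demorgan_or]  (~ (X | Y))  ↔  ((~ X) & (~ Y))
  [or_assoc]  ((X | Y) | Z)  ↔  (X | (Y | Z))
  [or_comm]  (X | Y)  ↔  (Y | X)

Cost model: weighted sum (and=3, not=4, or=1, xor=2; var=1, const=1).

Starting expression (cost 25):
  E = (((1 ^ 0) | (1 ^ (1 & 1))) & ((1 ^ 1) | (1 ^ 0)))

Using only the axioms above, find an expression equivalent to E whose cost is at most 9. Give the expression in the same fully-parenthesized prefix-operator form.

step 1: and_idem (→) rewrites (1 & 1) into 1, now (((1 ^ 0) | (1 ^ 1)) & ((1 ^ 1) | (1 ^ 0)))
step 2: or_comm (→) rewrites ((1 ^ 0) | (1 ^ 1)) into ((1 ^ 1) | (1 ^ 0)), now (((1 ^ 1) | (1 ^ 0)) & ((1 ^ 1) | (1 ^ 0)))
step 3: and_idem (→) rewrites (((1 ^ 1) | (1 ^ 0)) & ((1 ^ 1) | (1 ^ 0))) into ((1 ^ 1) | (1 ^ 0)), reaching cost 9 (bound 9)

((1 ^ 1) | (1 ^ 0))   [cost 9]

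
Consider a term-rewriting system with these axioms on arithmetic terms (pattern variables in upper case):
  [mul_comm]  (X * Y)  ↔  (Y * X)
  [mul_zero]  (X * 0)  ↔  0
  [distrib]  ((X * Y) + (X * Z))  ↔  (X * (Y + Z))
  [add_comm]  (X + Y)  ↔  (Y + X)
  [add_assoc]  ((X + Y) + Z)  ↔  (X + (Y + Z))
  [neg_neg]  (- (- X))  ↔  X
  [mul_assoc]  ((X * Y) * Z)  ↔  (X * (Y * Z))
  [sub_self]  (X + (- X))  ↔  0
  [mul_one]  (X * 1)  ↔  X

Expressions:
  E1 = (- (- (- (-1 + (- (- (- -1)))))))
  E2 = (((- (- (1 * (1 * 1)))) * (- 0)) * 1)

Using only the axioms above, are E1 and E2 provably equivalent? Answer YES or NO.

YES

1. [neg_neg →] (- (- -1))  →  -1;  E1 = (- (- (- (-1 + (- -1)))))
2. [neg_neg →] (- (- (- (-1 + (- -1)))))  →  (- (-1 + (- -1)))
3. [sub_self →] (-1 + (- -1))  →  0;  E1 = (- 0)
4. [mul_one ←] (- 0)  →  ((- 0) * 1)
5. [mul_comm →] ((- 0) * 1)  →  (1 * (- 0))
6. [mul_one ←] (1 * (- 0))  →  ((1 * (- 0)) * 1)
7. [mul_one ←] 1  →  (1 * 1);  E1 = (((1 * 1) * (- 0)) * 1)
8. [neg_neg ←] (1 * 1)  →  (- (- (1 * 1)));  E1 = (((- (- (1 * 1))) * (- 0)) * 1)
9. [mul_one ←] 1  →  (1 * 1);  this is E2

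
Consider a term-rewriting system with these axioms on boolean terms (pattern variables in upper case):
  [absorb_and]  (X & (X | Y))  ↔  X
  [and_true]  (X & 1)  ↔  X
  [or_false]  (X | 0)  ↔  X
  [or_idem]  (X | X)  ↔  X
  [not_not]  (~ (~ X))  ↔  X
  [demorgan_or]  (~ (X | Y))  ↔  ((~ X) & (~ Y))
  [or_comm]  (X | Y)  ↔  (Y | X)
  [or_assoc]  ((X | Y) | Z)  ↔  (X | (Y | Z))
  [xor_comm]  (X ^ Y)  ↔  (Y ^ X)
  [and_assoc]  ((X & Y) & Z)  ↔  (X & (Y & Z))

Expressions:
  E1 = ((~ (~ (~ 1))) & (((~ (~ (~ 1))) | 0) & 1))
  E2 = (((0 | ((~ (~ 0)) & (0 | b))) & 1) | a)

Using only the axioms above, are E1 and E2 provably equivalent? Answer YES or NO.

All listed rules preserve value, hence provable equivalence implies equal values everywhere; look for a separating assignment.
a=1, b=0 gives E1 ↦ 0, E2 ↦ 1; values differ ⇒ not provably equivalent.

NO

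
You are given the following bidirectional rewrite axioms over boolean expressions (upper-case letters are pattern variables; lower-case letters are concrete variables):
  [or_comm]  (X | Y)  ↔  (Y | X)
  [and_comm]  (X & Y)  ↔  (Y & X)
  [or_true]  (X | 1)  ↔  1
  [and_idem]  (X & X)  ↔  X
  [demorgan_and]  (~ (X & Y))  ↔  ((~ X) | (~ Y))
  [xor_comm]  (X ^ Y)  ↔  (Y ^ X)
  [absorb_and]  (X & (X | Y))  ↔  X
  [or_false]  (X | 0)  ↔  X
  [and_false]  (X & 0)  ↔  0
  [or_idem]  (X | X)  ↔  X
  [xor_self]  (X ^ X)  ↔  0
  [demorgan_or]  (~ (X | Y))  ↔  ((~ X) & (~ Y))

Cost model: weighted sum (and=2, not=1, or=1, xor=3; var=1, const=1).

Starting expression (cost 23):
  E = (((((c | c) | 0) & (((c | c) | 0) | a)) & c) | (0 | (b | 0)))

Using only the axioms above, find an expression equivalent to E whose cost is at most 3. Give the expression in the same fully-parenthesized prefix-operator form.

1. [absorb_and →] (((c | c) | 0) & (((c | c) | 0) | a))  →  ((c | c) | 0);  E = ((((c | c) | 0) & c) | (0 | (b | 0)))
2. [or_idem →] (c | c)  →  c;  E = (((c | 0) & c) | (0 | (b | 0)))
3. [or_false →] (b | 0)  →  b;  E = (((c | 0) & c) | (0 | b))
4. [or_comm →] (0 | b)  →  (b | 0);  E = (((c | 0) & c) | (b | 0))
5. [or_false →] (b | 0)  →  b;  E = (((c | 0) & c) | b)
6. [or_false →] (c | 0)  →  c;  E = ((c & c) | b)
7. [and_idem →] (c & c)  →  c;  cost 3 ≤ 3, done

(c | b)   [cost 3]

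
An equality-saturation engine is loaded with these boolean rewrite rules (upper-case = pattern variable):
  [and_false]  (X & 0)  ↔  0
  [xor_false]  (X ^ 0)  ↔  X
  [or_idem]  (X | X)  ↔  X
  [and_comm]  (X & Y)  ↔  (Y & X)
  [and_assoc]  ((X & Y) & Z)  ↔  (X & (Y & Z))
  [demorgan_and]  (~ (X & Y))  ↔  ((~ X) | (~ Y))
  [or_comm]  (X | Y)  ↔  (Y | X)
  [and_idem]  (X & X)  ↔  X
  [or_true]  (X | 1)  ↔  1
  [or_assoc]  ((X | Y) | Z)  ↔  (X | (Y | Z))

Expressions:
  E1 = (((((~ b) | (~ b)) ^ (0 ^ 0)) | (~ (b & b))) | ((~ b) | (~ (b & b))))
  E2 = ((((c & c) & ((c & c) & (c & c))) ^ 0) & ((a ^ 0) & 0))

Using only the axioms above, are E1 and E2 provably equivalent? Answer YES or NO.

NO

All listed rules preserve value, hence provable equivalence implies equal values everywhere; look for a separating assignment.
a=0, b=0, c=0 gives E1 ↦ 1, E2 ↦ 0; values differ ⇒ not provably equivalent.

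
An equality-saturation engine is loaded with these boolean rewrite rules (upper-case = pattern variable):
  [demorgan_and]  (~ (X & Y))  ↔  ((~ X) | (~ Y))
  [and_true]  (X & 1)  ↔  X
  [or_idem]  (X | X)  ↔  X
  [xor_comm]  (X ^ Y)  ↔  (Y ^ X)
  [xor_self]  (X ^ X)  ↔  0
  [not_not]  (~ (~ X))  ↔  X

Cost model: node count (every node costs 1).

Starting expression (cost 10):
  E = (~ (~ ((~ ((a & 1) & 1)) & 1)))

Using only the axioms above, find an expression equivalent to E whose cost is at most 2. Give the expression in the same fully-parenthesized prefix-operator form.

(1) (~ (~ ((~ ((a & 1) & 1)) & 1)))  =[not_not →]=  ((~ ((a & 1) & 1)) & 1)
(2) ((a & 1) & 1)  =[and_true →]=  (a & 1)    ⊢ ((~ (a & 1)) & 1)
(3) (a & 1)  =[and_true →]=  a    ⊢ ((~ a) & 1)
(4) ((~ a) & 1)  =[and_true →]=  (~ a)    ⊢ cost 2, within 2

(~ a)   [cost 2]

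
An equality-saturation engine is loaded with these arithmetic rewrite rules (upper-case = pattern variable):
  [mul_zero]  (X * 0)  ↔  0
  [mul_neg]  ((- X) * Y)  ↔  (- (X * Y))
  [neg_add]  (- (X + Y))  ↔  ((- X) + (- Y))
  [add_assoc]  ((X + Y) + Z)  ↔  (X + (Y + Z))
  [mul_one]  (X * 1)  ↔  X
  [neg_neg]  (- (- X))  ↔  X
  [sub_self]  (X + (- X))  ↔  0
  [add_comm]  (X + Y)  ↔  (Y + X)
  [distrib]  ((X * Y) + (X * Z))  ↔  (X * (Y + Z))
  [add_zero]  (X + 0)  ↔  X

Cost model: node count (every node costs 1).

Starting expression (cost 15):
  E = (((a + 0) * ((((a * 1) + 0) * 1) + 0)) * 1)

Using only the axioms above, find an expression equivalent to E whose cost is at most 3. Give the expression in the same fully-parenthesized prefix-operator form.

(1) (a * 1)  =[mul_one →]=  a    ⊢ (((a + 0) * (((a + 0) * 1) + 0)) * 1)
(2) (((a + 0) * 1) + 0)  =[add_zero →]=  ((a + 0) * 1)    ⊢ (((a + 0) * ((a + 0) * 1)) * 1)
(3) (((a + 0) * ((a + 0) * 1)) * 1)  =[mul_one →]=  ((a + 0) * ((a + 0) * 1))
(4) (a + 0)  =[add_zero →]=  a    ⊢ (a * ((a + 0) * 1))
(5) (a + 0)  =[add_zero →]=  a    ⊢ (a * (a * 1))
(6) (a * 1)  =[mul_one →]=  a    ⊢ cost 3, within 3

(a * a)   [cost 3]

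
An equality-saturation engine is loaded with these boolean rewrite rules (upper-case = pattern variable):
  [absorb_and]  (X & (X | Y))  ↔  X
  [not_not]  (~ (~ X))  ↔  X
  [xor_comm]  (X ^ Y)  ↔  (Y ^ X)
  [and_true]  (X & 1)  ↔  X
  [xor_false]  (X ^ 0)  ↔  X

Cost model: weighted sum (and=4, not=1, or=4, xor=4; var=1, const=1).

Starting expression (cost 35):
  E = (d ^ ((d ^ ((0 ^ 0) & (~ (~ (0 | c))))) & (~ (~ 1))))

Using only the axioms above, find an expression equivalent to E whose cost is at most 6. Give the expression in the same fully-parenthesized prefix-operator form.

(d ^ d)   [cost 6]

(1) (~ (~ (0 | c)))  =[not_not →]=  (0 | c)    ⊢ (d ^ ((d ^ ((0 ^ 0) & (0 | c))) & (~ (~ 1))))
(2) (0 ^ 0)  =[xor_false →]=  0    ⊢ (d ^ ((d ^ (0 & (0 | c))) & (~ (~ 1))))
(3) (~ (~ 1))  =[not_not →]=  1    ⊢ (d ^ ((d ^ (0 & (0 | c))) & 1))
(4) (0 & (0 | c))  =[absorb_and →]=  0    ⊢ (d ^ ((d ^ 0) & 1))
(5) (d ^ 0)  =[xor_false →]=  d    ⊢ (d ^ (d & 1))
(6) (d & 1)  =[and_true →]=  d    ⊢ cost 6, within 6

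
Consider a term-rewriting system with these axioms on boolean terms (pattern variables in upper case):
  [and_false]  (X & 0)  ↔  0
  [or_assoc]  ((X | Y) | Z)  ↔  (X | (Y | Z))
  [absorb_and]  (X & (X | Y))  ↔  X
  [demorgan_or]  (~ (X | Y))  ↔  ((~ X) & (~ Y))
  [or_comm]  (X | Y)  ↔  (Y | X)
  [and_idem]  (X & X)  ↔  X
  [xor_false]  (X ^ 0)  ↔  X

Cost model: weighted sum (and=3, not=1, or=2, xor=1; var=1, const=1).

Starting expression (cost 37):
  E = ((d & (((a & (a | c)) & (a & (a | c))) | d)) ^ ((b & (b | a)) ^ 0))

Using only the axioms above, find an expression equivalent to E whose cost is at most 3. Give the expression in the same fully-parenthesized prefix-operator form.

(d ^ b)   [cost 3]

step 1: and_idem (→) rewrites ((a & (a | c)) & (a & (a | c))) into (a & (a | c)), now ((d & ((a & (a | c)) | d)) ^ ((b & (b | a)) ^ 0))
step 2: or_comm (→) rewrites ((a & (a | c)) | d) into (d | (a & (a | c))), now ((d & (d | (a & (a | c)))) ^ ((b & (b | a)) ^ 0))
step 3: absorb_and (→) rewrites (a & (a | c)) into a, now ((d & (d | a)) ^ ((b & (b | a)) ^ 0))
step 4: xor_false (→) rewrites ((b & (b | a)) ^ 0) into (b & (b | a)), now ((d & (d | a)) ^ (b & (b | a)))
step 5: absorb_and (→) rewrites (b & (b | a)) into b, now ((d & (d | a)) ^ b)
step 6: absorb_and (→) rewrites (d & (d | a)) into d, reaching cost 3 (bound 3)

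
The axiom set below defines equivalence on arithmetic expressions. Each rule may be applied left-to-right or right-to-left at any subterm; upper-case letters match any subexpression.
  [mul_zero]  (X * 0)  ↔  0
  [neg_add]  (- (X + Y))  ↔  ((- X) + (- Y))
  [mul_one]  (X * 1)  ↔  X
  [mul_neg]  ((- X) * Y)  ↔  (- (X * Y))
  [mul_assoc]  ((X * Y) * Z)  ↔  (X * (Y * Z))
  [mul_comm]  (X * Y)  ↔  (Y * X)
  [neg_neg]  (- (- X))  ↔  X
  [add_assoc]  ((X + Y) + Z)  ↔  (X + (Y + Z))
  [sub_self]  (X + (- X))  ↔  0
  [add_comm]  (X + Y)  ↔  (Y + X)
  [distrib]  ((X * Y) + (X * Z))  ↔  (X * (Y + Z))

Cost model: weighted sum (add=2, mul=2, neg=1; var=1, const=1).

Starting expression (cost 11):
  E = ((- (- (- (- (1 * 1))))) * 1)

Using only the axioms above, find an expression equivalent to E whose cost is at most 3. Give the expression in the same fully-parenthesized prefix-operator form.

(1) ((- (- (- (- (1 * 1))))) * 1)  =[mul_one →]=  (- (- (- (- (1 * 1)))))
(2) (- (- (1 * 1)))  =[neg_neg →]=  (1 * 1)    ⊢ (- (- (1 * 1)))
(3) (1 * 1)  =[mul_one →]=  1    ⊢ cost 3, within 3

(- (- 1))   [cost 3]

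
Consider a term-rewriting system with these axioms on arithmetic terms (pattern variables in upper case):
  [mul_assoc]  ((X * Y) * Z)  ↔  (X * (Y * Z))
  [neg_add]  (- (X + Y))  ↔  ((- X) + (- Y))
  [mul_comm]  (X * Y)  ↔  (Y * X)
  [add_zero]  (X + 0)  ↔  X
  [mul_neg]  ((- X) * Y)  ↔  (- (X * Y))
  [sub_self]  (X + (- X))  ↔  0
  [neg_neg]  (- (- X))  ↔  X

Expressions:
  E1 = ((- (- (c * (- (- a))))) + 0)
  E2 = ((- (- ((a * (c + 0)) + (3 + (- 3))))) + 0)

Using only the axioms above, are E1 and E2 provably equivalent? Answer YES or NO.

YES

(1) (- (- (c * (- (- a)))))  =[neg_neg →]=  (c * (- (- a)))    ⊢ ((c * (- (- a))) + 0)
(2) ((c * (- (- a))) + 0)  =[add_zero →]=  (c * (- (- a)))
(3) (c * (- (- a)))  =[mul_comm →]=  ((- (- a)) * c)
(4) (- (- a))  =[neg_neg →]=  a    ⊢ (a * c)
(5) (a * c)  =[add_zero ←]=  ((a * c) + 0)
(6) ((a * c) + 0)  =[neg_neg ←]=  (- (- ((a * c) + 0)))
(7) c  =[add_zero ←]=  (c + 0)    ⊢ (- (- ((a * (c + 0)) + 0)))
(8) 0  =[sub_self ←]=  (3 + (- 3))    ⊢ (- (- ((a * (c + 0)) + (3 + (- 3)))))
(9) (- (- ((a * (c + 0)) + (3 + (- 3)))))  =[add_zero ←]=  ((- (- ((a * (c + 0)) + (3 + (- 3))))) + 0)    ⊢ E2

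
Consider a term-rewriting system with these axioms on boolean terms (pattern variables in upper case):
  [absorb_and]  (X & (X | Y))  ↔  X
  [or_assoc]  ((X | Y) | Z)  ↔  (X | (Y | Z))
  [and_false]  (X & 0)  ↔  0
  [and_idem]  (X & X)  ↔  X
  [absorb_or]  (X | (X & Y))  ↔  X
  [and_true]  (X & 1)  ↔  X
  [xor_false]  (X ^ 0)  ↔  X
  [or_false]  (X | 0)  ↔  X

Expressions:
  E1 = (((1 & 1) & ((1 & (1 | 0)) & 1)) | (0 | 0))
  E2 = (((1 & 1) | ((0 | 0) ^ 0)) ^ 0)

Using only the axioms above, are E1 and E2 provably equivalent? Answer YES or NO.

YES

(1) (0 | 0)  =[or_false →]=  0    ⊢ (((1 & 1) & ((1 & (1 | 0)) & 1)) | 0)
(2) (1 & (1 | 0))  =[absorb_and →]=  1    ⊢ (((1 & 1) & (1 & 1)) | 0)
(3) ((1 & 1) & (1 & 1))  =[and_idem →]=  (1 & 1)    ⊢ ((1 & 1) | 0)
(4) 0  =[or_false ←]=  (0 | 0)    ⊢ ((1 & 1) | (0 | 0))
(5) (0 | 0)  =[xor_false ←]=  ((0 | 0) ^ 0)    ⊢ ((1 & 1) | ((0 | 0) ^ 0))
(6) ((1 & 1) | ((0 | 0) ^ 0))  =[xor_false ←]=  (((1 & 1) | ((0 | 0) ^ 0)) ^ 0)    ⊢ E2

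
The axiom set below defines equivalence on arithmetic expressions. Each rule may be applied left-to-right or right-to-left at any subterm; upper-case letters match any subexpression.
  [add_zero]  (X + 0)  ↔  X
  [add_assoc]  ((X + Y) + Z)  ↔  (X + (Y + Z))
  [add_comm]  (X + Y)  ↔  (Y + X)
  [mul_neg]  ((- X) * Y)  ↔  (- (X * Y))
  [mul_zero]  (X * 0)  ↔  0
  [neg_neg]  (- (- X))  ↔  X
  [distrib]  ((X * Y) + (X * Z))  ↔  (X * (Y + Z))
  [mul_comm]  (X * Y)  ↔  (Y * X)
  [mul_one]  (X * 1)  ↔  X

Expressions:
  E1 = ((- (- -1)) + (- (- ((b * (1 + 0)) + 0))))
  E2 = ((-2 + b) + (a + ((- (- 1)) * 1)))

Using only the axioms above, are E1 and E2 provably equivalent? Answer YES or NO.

NO

All listed rules preserve value, hence provable equivalence implies equal values everywhere; look for a separating assignment.
a=1, b=0 gives E1 ↦ -1, E2 ↦ 0; values differ ⇒ not provably equivalent.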